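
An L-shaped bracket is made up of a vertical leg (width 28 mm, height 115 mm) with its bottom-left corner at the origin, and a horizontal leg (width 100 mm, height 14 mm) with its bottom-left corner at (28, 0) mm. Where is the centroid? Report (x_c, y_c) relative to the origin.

x_c = 33.39 mm, y_c = 42.20 mm

vertical leg: A = 28 × 115 = 3220.00, centroid at (14.00, 57.50).
horizontal leg: A = 100 × 14 = 1400.00, centroid at (78.00, 7.00).
ΣA = 4620.00 mm²
ΣAx_c = (3220.00)(14.00) + (1400.00)(78.00) = 154280.00 mm³
ΣAy_c = (3220.00)(57.50) + (1400.00)(7.00) = 194950.00 mm³
x_c = 154280.00 / 4620.00 = 33.39 mm
y_c = 194950.00 / 4620.00 = 42.20 mm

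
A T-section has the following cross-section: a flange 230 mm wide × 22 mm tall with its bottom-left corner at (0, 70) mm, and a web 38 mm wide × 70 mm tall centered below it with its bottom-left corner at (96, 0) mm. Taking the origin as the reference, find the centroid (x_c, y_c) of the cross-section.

x_c = 115.00 mm, y_c = 65.15 mm

Part | A | x̄ᵢ | ȳᵢ | A·x̄ᵢ | A·ȳᵢ
web | 2660.00 | 115.00 | 35.00 | 305900.00 | 93100.00
flange | 5060.00 | 115.00 | 81.00 | 581900.00 | 409860.00
Σ | 7720.00 |  |  | 887800.00 | 502960.00
x_c = 887800.00 / 7720.00 = 115.00 mm
y_c = 502960.00 / 7720.00 = 65.15 mm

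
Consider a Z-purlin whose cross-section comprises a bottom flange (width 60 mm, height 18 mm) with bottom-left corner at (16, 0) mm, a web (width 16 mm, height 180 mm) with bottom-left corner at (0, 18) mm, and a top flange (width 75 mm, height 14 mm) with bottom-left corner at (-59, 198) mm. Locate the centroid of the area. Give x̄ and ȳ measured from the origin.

x̄ = 10.01 mm, ȳ = 106.99 mm

bottom flange: A = 60 × 18 = 1080.00, centroid at (46.00, 9.00).
web: A = 16 × 180 = 2880.00, centroid at (8.00, 108.00).
top flange: A = 75 × 14 = 1050.00, centroid at (-21.50, 205.00).
ΣA = 5010.00 mm²
ΣAx̄ = (1080.00)(46.00) + (2880.00)(8.00) + (1050.00)(-21.50) = 50145.00 mm³
ΣAȳ = (1080.00)(9.00) + (2880.00)(108.00) + (1050.00)(205.00) = 536010.00 mm³
x̄ = 50145.00 / 5010.00 = 10.01 mm
ȳ = 536010.00 / 5010.00 = 106.99 mm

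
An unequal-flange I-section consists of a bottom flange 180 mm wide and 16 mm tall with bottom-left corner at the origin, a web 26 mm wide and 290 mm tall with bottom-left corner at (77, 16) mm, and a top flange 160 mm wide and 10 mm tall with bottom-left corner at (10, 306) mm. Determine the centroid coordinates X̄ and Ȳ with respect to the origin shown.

X̄ = 90.00 mm, Ȳ = 144.31 mm

bottom flange: A = 180 × 16 = 2880.00, centroid at (90.00, 8.00).
web: A = 26 × 290 = 7540.00, centroid at (90.00, 161.00).
top flange: A = 160 × 10 = 1600.00, centroid at (90.00, 311.00).
ΣA = 12020.00 mm²
ΣAX̄ = (2880.00)(90.00) + (7540.00)(90.00) + (1600.00)(90.00) = 1081800.00 mm³
ΣAȲ = (2880.00)(8.00) + (7540.00)(161.00) + (1600.00)(311.00) = 1734580.00 mm³
X̄ = 1081800.00 / 12020.00 = 90.00 mm
Ȳ = 1734580.00 / 12020.00 = 144.31 mm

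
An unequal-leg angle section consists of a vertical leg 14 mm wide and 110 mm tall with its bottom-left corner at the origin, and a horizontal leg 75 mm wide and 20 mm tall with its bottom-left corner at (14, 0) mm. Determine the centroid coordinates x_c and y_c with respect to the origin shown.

vertical leg: A = 14 × 110 = 1540.00, centroid at (7.00, 55.00).
horizontal leg: A = 75 × 20 = 1500.00, centroid at (51.50, 10.00).
ΣA = 3040.00 mm²
ΣAx_c = (1540.00)(7.00) + (1500.00)(51.50) = 88030.00 mm³
ΣAy_c = (1540.00)(55.00) + (1500.00)(10.00) = 99700.00 mm³
x_c = 88030.00 / 3040.00 = 28.96 mm
y_c = 99700.00 / 3040.00 = 32.80 mm

x_c = 28.96 mm, y_c = 32.80 mm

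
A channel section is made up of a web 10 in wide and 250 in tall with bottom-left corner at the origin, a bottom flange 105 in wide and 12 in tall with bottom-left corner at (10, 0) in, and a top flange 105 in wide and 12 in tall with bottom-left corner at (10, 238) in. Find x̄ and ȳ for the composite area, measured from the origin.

x̄ = 33.86 in, ȳ = 125.00 in

web: A = 10 × 250 = 2500.00, centroid at (5.00, 125.00).
bottom flange: A = 105 × 12 = 1260.00, centroid at (62.50, 6.00).
top flange: A = 105 × 12 = 1260.00, centroid at (62.50, 244.00).
ΣA = 5020.00 in²
ΣAx̄ = (2500.00)(5.00) + (1260.00)(62.50) + (1260.00)(62.50) = 170000.00 in³
ΣAȳ = (2500.00)(125.00) + (1260.00)(6.00) + (1260.00)(244.00) = 627500.00 in³
x̄ = 170000.00 / 5020.00 = 33.86 in
ȳ = 627500.00 / 5020.00 = 125.00 in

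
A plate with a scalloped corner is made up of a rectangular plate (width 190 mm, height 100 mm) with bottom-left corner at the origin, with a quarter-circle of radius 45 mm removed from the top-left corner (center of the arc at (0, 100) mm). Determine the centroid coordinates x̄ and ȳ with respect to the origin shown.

x̄ = 101.93 mm, ȳ = 47.18 mm

plate: A = 190 × 100 = 19000.00, centroid at (95.00, 50.00).
removed quarter-circle: A = −¼π·45² = -1590.43, centroid at (19.10, 80.90).
ΣA = 17409.57 mm², ΣAx̄ = 1774625.00 mm³, ΣAȳ = 821331.87 mm³.
x̄ = 1774625.00/17409.57 = 101.93 mm; ȳ = 821331.87/17409.57 = 47.18 mm.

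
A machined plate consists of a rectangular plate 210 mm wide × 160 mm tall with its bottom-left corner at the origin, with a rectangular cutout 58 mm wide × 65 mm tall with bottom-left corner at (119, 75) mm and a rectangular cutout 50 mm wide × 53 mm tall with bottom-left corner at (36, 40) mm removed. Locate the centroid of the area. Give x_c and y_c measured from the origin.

x_c = 103.33 mm, y_c = 77.50 mm

plate: A = 210 × 160 = 33600.00, centroid at (105.00, 80.00).
hole 1: A = −(58 × 65) = -3770.00, centroid at (148.00, 107.50).
hole 2: A = −(50 × 53) = -2650.00, centroid at (61.00, 66.50).
ΣA = 27180.00 mm², ΣAx_c = 2808390.00 mm³, ΣAy_c = 2106500.00 mm³.
x_c = 2808390.00/27180.00 = 103.33 mm; y_c = 2106500.00/27180.00 = 77.50 mm.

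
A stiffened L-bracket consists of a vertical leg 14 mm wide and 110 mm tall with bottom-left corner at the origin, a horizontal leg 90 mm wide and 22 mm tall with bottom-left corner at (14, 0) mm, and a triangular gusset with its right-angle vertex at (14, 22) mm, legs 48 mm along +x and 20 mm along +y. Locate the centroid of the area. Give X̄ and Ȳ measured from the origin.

X̄ = 35.50 mm, Ȳ = 30.06 mm

Part | A | x̄ᵢ | ȳᵢ | A·x̄ᵢ | A·ȳᵢ
vertical leg | 1540.00 | 7.00 | 55.00 | 10780.00 | 84700.00
horizontal leg | 1980.00 | 59.00 | 11.00 | 116820.00 | 21780.00
gusset | 480.00 | 30.00 | 28.67 | 14400.00 | 13760.00
Σ | 4000.00 |  |  | 142000.00 | 120240.00
X̄ = 142000.00 / 4000.00 = 35.50 mm
Ȳ = 120240.00 / 4000.00 = 30.06 mm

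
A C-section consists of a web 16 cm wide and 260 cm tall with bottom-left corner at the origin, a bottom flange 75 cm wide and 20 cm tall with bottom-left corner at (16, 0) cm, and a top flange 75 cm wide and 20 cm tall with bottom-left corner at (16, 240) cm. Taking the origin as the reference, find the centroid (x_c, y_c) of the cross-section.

web: A = 16 × 260 = 4160.00, centroid at (8.00, 130.00).
bottom flange: A = 75 × 20 = 1500.00, centroid at (53.50, 10.00).
top flange: A = 75 × 20 = 1500.00, centroid at (53.50, 250.00).
ΣA = 7160.00 cm²
ΣAx_c = (4160.00)(8.00) + (1500.00)(53.50) + (1500.00)(53.50) = 193780.00 cm³
ΣAy_c = (4160.00)(130.00) + (1500.00)(10.00) + (1500.00)(250.00) = 930800.00 cm³
x_c = 193780.00 / 7160.00 = 27.06 cm
y_c = 930800.00 / 7160.00 = 130.00 cm

x_c = 27.06 cm, y_c = 130.00 cm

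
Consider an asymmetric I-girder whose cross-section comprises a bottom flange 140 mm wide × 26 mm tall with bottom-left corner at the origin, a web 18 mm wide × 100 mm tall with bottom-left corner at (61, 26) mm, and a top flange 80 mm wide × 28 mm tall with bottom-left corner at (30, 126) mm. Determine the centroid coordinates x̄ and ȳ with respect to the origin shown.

x̄ = 70.00 mm, ȳ = 64.81 mm

bottom flange: A = 140 × 26 = 3640.00, centroid at (70.00, 13.00).
web: A = 18 × 100 = 1800.00, centroid at (70.00, 76.00).
top flange: A = 80 × 28 = 2240.00, centroid at (70.00, 140.00).
ΣA = 7680.00 mm²
ΣAx̄ = (3640.00)(70.00) + (1800.00)(70.00) + (2240.00)(70.00) = 537600.00 mm³
ΣAȳ = (3640.00)(13.00) + (1800.00)(76.00) + (2240.00)(140.00) = 497720.00 mm³
x̄ = 537600.00 / 7680.00 = 70.00 mm
ȳ = 497720.00 / 7680.00 = 64.81 mm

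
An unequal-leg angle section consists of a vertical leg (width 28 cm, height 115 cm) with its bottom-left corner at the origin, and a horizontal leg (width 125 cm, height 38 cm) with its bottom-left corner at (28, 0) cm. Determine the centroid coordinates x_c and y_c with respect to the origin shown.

x_c = 59.59 cm, y_c = 34.55 cm

vertical leg: A = 28 × 115 = 3220.00, centroid at (14.00, 57.50).
horizontal leg: A = 125 × 38 = 4750.00, centroid at (90.50, 19.00).
ΣA = 7970.00 cm²
ΣAx_c = (3220.00)(14.00) + (4750.00)(90.50) = 474955.00 cm³
ΣAy_c = (3220.00)(57.50) + (4750.00)(19.00) = 275400.00 cm³
x_c = 474955.00 / 7970.00 = 59.59 cm
y_c = 275400.00 / 7970.00 = 34.55 cm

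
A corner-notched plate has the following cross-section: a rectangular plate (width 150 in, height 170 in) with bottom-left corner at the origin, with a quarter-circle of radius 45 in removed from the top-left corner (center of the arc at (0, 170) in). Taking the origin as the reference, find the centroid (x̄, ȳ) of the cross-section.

x̄ = 78.72 in, ȳ = 80.62 in

plate: A = 150 × 170 = 25500.00, centroid at (75.00, 85.00).
removed quarter-circle: A = −¼π·45² = -1590.43, centroid at (19.10, 150.90).
ΣA = 23909.57 in²
ΣAx̄ = (25500.00)(75.00) + (-1590.43)(19.10) = 1882125.00 in³
ΣAȳ = (25500.00)(85.00) + (-1590.43)(150.90) = 1927501.68 in³
x̄ = 1882125.00 / 23909.57 = 78.72 in
ȳ = 1927501.68 / 23909.57 = 80.62 in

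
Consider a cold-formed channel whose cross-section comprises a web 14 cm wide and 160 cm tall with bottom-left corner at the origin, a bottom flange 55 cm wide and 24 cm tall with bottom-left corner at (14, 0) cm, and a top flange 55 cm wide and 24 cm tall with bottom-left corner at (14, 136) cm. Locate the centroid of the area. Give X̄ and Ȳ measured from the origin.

X̄ = 25.66 cm, Ȳ = 80.00 cm

web: A = 14 × 160 = 2240.00, centroid at (7.00, 80.00).
bottom flange: A = 55 × 24 = 1320.00, centroid at (41.50, 12.00).
top flange: A = 55 × 24 = 1320.00, centroid at (41.50, 148.00).
ΣA = 4880.00 cm², ΣAX̄ = 125240.00 cm³, ΣAȲ = 390400.00 cm³.
X̄ = 125240.00/4880.00 = 25.66 cm; Ȳ = 390400.00/4880.00 = 80.00 cm.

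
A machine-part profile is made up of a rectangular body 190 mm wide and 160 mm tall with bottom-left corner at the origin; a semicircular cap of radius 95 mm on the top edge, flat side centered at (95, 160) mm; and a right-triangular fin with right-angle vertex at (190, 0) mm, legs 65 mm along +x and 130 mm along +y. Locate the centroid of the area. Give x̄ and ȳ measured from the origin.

x̄ = 105.10 mm, ȳ = 111.78 mm

rectangular body: A = 190 × 160 = 30400.00, centroid at (95.00, 80.00).
semicircular top: A = ½π·95² = 14176.44, centroid at (95.00, 200.32).
triangular fin: A = ½·65·130 = 4225.00, centroid at (211.67, 43.33).
ΣA = 48801.44 mm²
ΣAx̄ = (30400.00)(95.00) + (14176.44)(95.00) + (4225.00)(211.67) = 5129053.17 mm³
ΣAȳ = (30400.00)(80.00) + (14176.44)(200.32) + (4225.00)(43.33) = 5454896.56 mm³
x̄ = 5129053.17 / 48801.44 = 105.10 mm
ȳ = 5454896.56 / 48801.44 = 111.78 mm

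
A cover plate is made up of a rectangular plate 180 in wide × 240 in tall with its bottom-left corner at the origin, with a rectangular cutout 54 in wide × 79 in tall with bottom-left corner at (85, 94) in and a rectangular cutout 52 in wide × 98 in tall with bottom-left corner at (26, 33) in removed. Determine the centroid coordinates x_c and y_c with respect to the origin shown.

x_c = 92.95 in, y_c = 124.02 in

plate: A = 180 × 240 = 43200.00, centroid at (90.00, 120.00).
hole 1: A = −(54 × 79) = -4266.00, centroid at (112.00, 133.50).
hole 2: A = −(52 × 98) = -5096.00, centroid at (52.00, 82.00).
ΣA = 33838.00 in²
ΣAx_c = (43200.00)(90.00) + (-4266.00)(112.00) + (-5096.00)(52.00) = 3145216.00 in³
ΣAy_c = (43200.00)(120.00) + (-4266.00)(133.50) + (-5096.00)(82.00) = 4196617.00 in³
x_c = 3145216.00 / 33838.00 = 92.95 in
y_c = 4196617.00 / 33838.00 = 124.02 in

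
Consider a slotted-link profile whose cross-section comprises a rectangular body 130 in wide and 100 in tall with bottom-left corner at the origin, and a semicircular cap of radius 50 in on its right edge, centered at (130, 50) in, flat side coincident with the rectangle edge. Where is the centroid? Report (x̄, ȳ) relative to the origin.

rectangular body: A = 130 × 100 = 13000.00, centroid at (65.00, 50.00).
semicircular end: A = ½π·50² = 3926.99, centroid at (151.22, 50.00).
ΣA = 16926.99 in²
ΣAx̄ = (13000.00)(65.00) + (3926.99)(151.22) = 1438842.14 in³
ΣAȳ = (13000.00)(50.00) + (3926.99)(50.00) = 846349.54 in³
x̄ = 1438842.14 / 16926.99 = 85.00 in
ȳ = 846349.54 / 16926.99 = 50.00 in

x̄ = 85.00 in, ȳ = 50.00 in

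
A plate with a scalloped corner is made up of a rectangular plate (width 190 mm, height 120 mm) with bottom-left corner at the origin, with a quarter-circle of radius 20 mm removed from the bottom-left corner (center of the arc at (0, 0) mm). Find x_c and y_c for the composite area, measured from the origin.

x_c = 96.21 mm, y_c = 60.72 mm

plate: A = 190 × 120 = 22800.00, centroid at (95.00, 60.00).
removed quarter-circle: A = −¼π·20² = -314.16, centroid at (8.49, 8.49).
ΣA = 22485.84 mm², ΣAx_c = 2163333.33 mm³, ΣAy_c = 1365333.33 mm³.
x_c = 2163333.33/22485.84 = 96.21 mm; y_c = 1365333.33/22485.84 = 60.72 mm.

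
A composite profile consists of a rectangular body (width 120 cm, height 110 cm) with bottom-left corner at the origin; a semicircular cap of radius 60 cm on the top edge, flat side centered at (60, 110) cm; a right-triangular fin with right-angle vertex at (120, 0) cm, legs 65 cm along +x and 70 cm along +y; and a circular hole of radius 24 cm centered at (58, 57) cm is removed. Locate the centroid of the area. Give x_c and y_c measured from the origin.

x_c = 69.80 cm, y_c = 74.64 cm

rectangular body: A = 120 × 110 = 13200.00, centroid at (60.00, 55.00).
semicircular top: A = ½π·60² = 5654.87, centroid at (60.00, 135.46).
triangular fin: A = ½·65·70 = 2275.00, centroid at (141.67, 23.33).
hole: A = −π·24² = -1809.56, centroid at (58.00, 57.00).
ΣA = 19320.31 cm²
ΣAx_c = (13200.00)(60.00) + (5654.87)(60.00) + (2275.00)(141.67) + (-1809.56)(58.00) = 1348629.35 cm³
ΣAy_c = (13200.00)(55.00) + (5654.87)(135.46) + (2275.00)(23.33) + (-1809.56)(57.00) = 1441973.91 cm³
x_c = 1348629.35 / 19320.31 = 69.80 cm
y_c = 1441973.91 / 19320.31 = 74.64 cm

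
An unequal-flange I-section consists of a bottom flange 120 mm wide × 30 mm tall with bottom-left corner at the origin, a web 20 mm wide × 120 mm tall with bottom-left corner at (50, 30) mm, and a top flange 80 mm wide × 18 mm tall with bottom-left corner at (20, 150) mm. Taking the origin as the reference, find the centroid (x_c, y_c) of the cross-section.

x_c = 60.00 mm, y_c = 67.06 mm

Part | A | x̄ᵢ | ȳᵢ | A·x̄ᵢ | A·ȳᵢ
bottom flange | 3600.00 | 60.00 | 15.00 | 216000.00 | 54000.00
web | 2400.00 | 60.00 | 90.00 | 144000.00 | 216000.00
top flange | 1440.00 | 60.00 | 159.00 | 86400.00 | 228960.00
Σ | 7440.00 |  |  | 446400.00 | 498960.00
x_c = 446400.00 / 7440.00 = 60.00 mm
y_c = 498960.00 / 7440.00 = 67.06 mm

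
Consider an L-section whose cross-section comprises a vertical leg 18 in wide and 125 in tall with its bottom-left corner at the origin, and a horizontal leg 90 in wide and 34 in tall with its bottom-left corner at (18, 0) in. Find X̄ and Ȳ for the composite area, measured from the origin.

X̄ = 40.12 in, Ȳ = 36.28 in

Part | A | x̄ᵢ | ȳᵢ | A·x̄ᵢ | A·ȳᵢ
vertical leg | 2250.00 | 9.00 | 62.50 | 20250.00 | 140625.00
horizontal leg | 3060.00 | 63.00 | 17.00 | 192780.00 | 52020.00
Σ | 5310.00 |  |  | 213030.00 | 192645.00
X̄ = 213030.00 / 5310.00 = 40.12 in
Ȳ = 192645.00 / 5310.00 = 36.28 in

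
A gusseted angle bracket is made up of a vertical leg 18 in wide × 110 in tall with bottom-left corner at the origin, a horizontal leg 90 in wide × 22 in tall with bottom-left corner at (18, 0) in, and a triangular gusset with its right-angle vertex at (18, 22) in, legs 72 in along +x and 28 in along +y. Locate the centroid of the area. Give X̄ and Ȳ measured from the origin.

Part | A | x̄ᵢ | ȳᵢ | A·x̄ᵢ | A·ȳᵢ
vertical leg | 1980.00 | 9.00 | 55.00 | 17820.00 | 108900.00
horizontal leg | 1980.00 | 63.00 | 11.00 | 124740.00 | 21780.00
gusset | 1008.00 | 42.00 | 31.33 | 42336.00 | 31584.00
Σ | 4968.00 |  |  | 184896.00 | 162264.00
X̄ = 184896.00 / 4968.00 = 37.22 in
Ȳ = 162264.00 / 4968.00 = 32.66 in

X̄ = 37.22 in, Ȳ = 32.66 in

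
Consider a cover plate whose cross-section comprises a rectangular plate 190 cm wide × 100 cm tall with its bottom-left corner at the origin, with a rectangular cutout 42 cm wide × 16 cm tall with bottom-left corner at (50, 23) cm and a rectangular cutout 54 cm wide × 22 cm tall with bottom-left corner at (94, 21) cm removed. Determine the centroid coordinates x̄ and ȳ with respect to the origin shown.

plate: A = 190 × 100 = 19000.00, centroid at (95.00, 50.00).
hole 1: A = −(42 × 16) = -672.00, centroid at (71.00, 31.00).
hole 2: A = −(54 × 22) = -1188.00, centroid at (121.00, 32.00).
ΣA = 17140.00 cm², ΣAx̄ = 1613540.00 cm³, ΣAȳ = 891152.00 cm³.
x̄ = 1613540.00/17140.00 = 94.14 cm; ȳ = 891152.00/17140.00 = 51.99 cm.

x̄ = 94.14 cm, ȳ = 51.99 cm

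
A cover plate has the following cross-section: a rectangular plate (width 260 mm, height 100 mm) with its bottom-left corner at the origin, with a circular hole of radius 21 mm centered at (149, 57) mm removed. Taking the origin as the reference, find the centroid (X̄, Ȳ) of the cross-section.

X̄ = 128.93 mm, Ȳ = 49.61 mm

plate: A = 260 × 100 = 26000.00, centroid at (130.00, 50.00).
hole: A = −π·21² = -1385.44, centroid at (149.00, 57.00).
ΣA = 24614.56 mm², ΣAX̄ = 3173569.09 mm³, ΣAȲ = 1221029.79 mm³.
X̄ = 3173569.09/24614.56 = 128.93 mm; Ȳ = 1221029.79/24614.56 = 49.61 mm.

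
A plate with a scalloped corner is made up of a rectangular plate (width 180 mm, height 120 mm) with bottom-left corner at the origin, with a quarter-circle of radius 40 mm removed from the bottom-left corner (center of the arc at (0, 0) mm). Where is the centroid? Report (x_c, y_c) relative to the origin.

x_c = 94.51 mm, y_c = 62.66 mm

plate: A = 180 × 120 = 21600.00, centroid at (90.00, 60.00).
removed quarter-circle: A = −¼π·40² = -1256.64, centroid at (16.98, 16.98).
ΣA = 20343.36 mm², ΣAx_c = 1922666.67 mm³, ΣAy_c = 1274666.67 mm³.
x_c = 1922666.67/20343.36 = 94.51 mm; y_c = 1274666.67/20343.36 = 62.66 mm.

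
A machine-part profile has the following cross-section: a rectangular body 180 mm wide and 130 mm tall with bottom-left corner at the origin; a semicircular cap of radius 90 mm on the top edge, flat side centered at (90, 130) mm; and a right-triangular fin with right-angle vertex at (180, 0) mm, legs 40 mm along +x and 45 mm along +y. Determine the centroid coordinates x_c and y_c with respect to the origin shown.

Part | A | x̄ᵢ | ȳᵢ | A·x̄ᵢ | A·ȳᵢ
rectangular body | 23400.00 | 90.00 | 65.00 | 2106000.00 | 1521000.00
semicircular top | 12723.45 | 90.00 | 168.20 | 1145110.52 | 2140048.53
triangular fin | 900.00 | 193.33 | 15.00 | 174000.00 | 13500.00
Σ | 37023.45 |  |  | 3425110.52 | 3674548.53
x_c = 3425110.52 / 37023.45 = 92.51 mm
y_c = 3674548.53 / 37023.45 = 99.25 mm

x_c = 92.51 mm, y_c = 99.25 mm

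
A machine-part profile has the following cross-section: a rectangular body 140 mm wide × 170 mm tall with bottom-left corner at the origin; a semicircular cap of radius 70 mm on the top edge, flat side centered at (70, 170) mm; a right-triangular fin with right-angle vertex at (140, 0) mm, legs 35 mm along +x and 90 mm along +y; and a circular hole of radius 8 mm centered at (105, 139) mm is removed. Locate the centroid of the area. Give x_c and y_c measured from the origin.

Part | A | x̄ᵢ | ȳᵢ | A·x̄ᵢ | A·ȳᵢ
rectangular body | 23800.00 | 70.00 | 85.00 | 1666000.00 | 2023000.00
semicircular top | 7696.90 | 70.00 | 199.71 | 538783.14 | 1537140.01
triangular fin | 1575.00 | 151.67 | 30.00 | 238875.00 | 47250.00
hole | -201.06 | 105.00 | 139.00 | -21111.50 | -27947.61
Σ | 32870.84 |  |  | 2422546.64 | 3579442.40
x_c = 2422546.64 / 32870.84 = 73.70 mm
y_c = 3579442.40 / 32870.84 = 108.89 mm

x_c = 73.70 mm, y_c = 108.89 mm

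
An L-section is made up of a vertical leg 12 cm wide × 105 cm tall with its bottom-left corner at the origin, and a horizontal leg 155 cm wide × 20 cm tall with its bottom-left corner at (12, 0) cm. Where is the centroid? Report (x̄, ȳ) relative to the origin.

x̄ = 65.37 cm, ȳ = 22.28 cm

vertical leg: A = 12 × 105 = 1260.00, centroid at (6.00, 52.50).
horizontal leg: A = 155 × 20 = 3100.00, centroid at (89.50, 10.00).
ΣA = 4360.00 cm², ΣAx̄ = 285010.00 cm³, ΣAȳ = 97150.00 cm³.
x̄ = 285010.00/4360.00 = 65.37 cm; ȳ = 97150.00/4360.00 = 22.28 cm.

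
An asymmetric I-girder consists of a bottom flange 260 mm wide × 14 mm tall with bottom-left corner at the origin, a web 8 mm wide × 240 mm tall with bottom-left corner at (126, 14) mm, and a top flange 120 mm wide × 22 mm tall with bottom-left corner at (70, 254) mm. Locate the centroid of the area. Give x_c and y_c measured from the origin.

x_c = 130.00 mm, y_c = 119.80 mm

Part | A | x̄ᵢ | ȳᵢ | A·x̄ᵢ | A·ȳᵢ
bottom flange | 3640.00 | 130.00 | 7.00 | 473200.00 | 25480.00
web | 1920.00 | 130.00 | 134.00 | 249600.00 | 257280.00
top flange | 2640.00 | 130.00 | 265.00 | 343200.00 | 699600.00
Σ | 8200.00 |  |  | 1066000.00 | 982360.00
x_c = 1066000.00 / 8200.00 = 130.00 mm
y_c = 982360.00 / 8200.00 = 119.80 mm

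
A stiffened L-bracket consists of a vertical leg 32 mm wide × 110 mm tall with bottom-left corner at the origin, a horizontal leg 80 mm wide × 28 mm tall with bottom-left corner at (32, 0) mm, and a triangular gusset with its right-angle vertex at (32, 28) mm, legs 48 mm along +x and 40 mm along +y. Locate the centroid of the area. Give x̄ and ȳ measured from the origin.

x̄ = 39.24 mm, ȳ = 39.38 mm

Part | A | x̄ᵢ | ȳᵢ | A·x̄ᵢ | A·ȳᵢ
vertical leg | 3520.00 | 16.00 | 55.00 | 56320.00 | 193600.00
horizontal leg | 2240.00 | 72.00 | 14.00 | 161280.00 | 31360.00
gusset | 960.00 | 48.00 | 41.33 | 46080.00 | 39680.00
Σ | 6720.00 |  |  | 263680.00 | 264640.00
x̄ = 263680.00 / 6720.00 = 39.24 mm
ȳ = 264640.00 / 6720.00 = 39.38 mm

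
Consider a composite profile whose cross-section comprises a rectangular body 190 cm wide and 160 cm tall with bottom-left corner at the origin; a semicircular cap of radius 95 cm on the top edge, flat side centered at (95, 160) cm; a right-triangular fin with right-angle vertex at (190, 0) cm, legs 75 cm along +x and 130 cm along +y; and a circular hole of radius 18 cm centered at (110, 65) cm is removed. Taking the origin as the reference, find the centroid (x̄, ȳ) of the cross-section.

rectangular body: A = 190 × 160 = 30400.00, centroid at (95.00, 80.00).
semicircular top: A = ½π·95² = 14176.44, centroid at (95.00, 200.32).
triangular fin: A = ½·75·130 = 4875.00, centroid at (215.00, 43.33).
hole: A = −π·18² = -1017.88, centroid at (110.00, 65.00).
ΣA = 48433.56 cm², ΣAx̄ = 5170920.14 cm³, ΣAȳ = 5416901.29 cm³.
x̄ = 5170920.14/48433.56 = 106.76 cm; ȳ = 5416901.29/48433.56 = 111.84 cm.

x̄ = 106.76 cm, ȳ = 111.84 cm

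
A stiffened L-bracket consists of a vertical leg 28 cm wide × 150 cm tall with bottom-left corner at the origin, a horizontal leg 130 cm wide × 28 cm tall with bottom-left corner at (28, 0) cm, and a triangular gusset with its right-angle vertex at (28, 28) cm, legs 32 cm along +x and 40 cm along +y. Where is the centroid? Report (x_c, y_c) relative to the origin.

x_c = 49.77 cm, y_c = 46.28 cm

vertical leg: A = 28 × 150 = 4200.00, centroid at (14.00, 75.00).
horizontal leg: A = 130 × 28 = 3640.00, centroid at (93.00, 14.00).
gusset: A = ½·32·40 = 640.00, centroid at (38.67, 41.33).
ΣA = 8480.00 cm²
ΣAx_c = (4200.00)(14.00) + (3640.00)(93.00) + (640.00)(38.67) = 422066.67 cm³
ΣAy_c = (4200.00)(75.00) + (3640.00)(14.00) + (640.00)(41.33) = 392413.33 cm³
x_c = 422066.67 / 8480.00 = 49.77 cm
y_c = 392413.33 / 8480.00 = 46.28 cm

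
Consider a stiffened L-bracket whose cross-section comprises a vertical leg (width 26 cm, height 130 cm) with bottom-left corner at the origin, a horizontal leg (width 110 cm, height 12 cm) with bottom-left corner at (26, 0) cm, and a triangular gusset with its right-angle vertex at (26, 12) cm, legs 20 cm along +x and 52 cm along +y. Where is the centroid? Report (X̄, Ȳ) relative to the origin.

X̄ = 32.15 cm, Ȳ = 46.53 cm

vertical leg: A = 26 × 130 = 3380.00, centroid at (13.00, 65.00).
horizontal leg: A = 110 × 12 = 1320.00, centroid at (81.00, 6.00).
gusset: A = ½·20·52 = 520.00, centroid at (32.67, 29.33).
ΣA = 5220.00 cm², ΣAX̄ = 167846.67 cm³, ΣAȲ = 242873.33 cm³.
X̄ = 167846.67/5220.00 = 32.15 cm; Ȳ = 242873.33/5220.00 = 46.53 cm.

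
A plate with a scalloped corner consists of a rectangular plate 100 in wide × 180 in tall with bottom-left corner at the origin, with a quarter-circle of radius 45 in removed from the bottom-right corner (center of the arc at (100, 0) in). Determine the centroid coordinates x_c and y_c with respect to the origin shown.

x_c = 47.01 in, y_c = 96.87 in

plate: A = 100 × 180 = 18000.00, centroid at (50.00, 90.00).
removed quarter-circle: A = −¼π·45² = -1590.43, centroid at (80.90, 19.10).
ΣA = 16409.57 in²
ΣAx_c = (18000.00)(50.00) + (-1590.43)(80.90) = 771331.87 in³
ΣAy_c = (18000.00)(90.00) + (-1590.43)(19.10) = 1589625.00 in³
x_c = 771331.87 / 16409.57 = 47.01 in
y_c = 1589625.00 / 16409.57 = 96.87 in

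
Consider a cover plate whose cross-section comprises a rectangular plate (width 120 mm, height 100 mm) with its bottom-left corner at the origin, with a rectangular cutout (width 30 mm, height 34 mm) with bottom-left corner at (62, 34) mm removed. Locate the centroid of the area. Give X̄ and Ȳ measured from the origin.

plate: A = 120 × 100 = 12000.00, centroid at (60.00, 50.00).
hole: A = −(30 × 34) = -1020.00, centroid at (77.00, 51.00).
ΣA = 10980.00 mm², ΣAX̄ = 641460.00 mm³, ΣAȲ = 547980.00 mm³.
X̄ = 641460.00/10980.00 = 58.42 mm; Ȳ = 547980.00/10980.00 = 49.91 mm.

X̄ = 58.42 mm, Ȳ = 49.91 mm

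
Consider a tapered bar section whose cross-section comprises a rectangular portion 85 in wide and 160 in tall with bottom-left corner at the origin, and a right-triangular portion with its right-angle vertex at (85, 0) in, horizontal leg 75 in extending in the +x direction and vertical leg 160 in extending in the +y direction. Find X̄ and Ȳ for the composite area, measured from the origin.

X̄ = 63.16 in, Ȳ = 71.84 in

rectangular portion: A = 85 × 160 = 13600.00, centroid at (42.50, 80.00).
triangular portion: A = ½·75·160 = 6000.00, centroid at (110.00, 53.33).
ΣA = 19600.00 in²
ΣAX̄ = (13600.00)(42.50) + (6000.00)(110.00) = 1238000.00 in³
ΣAȲ = (13600.00)(80.00) + (6000.00)(53.33) = 1408000.00 in³
X̄ = 1238000.00 / 19600.00 = 63.16 in
Ȳ = 1408000.00 / 19600.00 = 71.84 in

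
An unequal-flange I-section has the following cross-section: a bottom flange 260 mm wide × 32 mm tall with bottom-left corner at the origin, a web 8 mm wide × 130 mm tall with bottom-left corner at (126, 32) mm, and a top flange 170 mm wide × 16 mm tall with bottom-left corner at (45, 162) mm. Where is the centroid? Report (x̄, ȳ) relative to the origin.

x̄ = 130.00 mm, ȳ = 57.65 mm

bottom flange: A = 260 × 32 = 8320.00, centroid at (130.00, 16.00).
web: A = 8 × 130 = 1040.00, centroid at (130.00, 97.00).
top flange: A = 170 × 16 = 2720.00, centroid at (130.00, 170.00).
ΣA = 12080.00 mm²
ΣAx̄ = (8320.00)(130.00) + (1040.00)(130.00) + (2720.00)(130.00) = 1570400.00 mm³
ΣAȳ = (8320.00)(16.00) + (1040.00)(97.00) + (2720.00)(170.00) = 696400.00 mm³
x̄ = 1570400.00 / 12080.00 = 130.00 mm
ȳ = 696400.00 / 12080.00 = 57.65 mm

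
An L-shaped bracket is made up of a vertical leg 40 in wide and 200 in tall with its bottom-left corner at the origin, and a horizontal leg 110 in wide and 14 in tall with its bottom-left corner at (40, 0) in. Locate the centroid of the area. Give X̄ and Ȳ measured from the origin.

vertical leg: A = 40 × 200 = 8000.00, centroid at (20.00, 100.00).
horizontal leg: A = 110 × 14 = 1540.00, centroid at (95.00, 7.00).
ΣA = 9540.00 in²
ΣAX̄ = (8000.00)(20.00) + (1540.00)(95.00) = 306300.00 in³
ΣAȲ = (8000.00)(100.00) + (1540.00)(7.00) = 810780.00 in³
X̄ = 306300.00 / 9540.00 = 32.11 in
Ȳ = 810780.00 / 9540.00 = 84.99 in

X̄ = 32.11 in, Ȳ = 84.99 in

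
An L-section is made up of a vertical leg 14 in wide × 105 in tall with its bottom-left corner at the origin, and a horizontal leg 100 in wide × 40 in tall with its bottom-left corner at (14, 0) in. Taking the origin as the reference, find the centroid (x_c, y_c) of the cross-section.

vertical leg: A = 14 × 105 = 1470.00, centroid at (7.00, 52.50).
horizontal leg: A = 100 × 40 = 4000.00, centroid at (64.00, 20.00).
ΣA = 5470.00 in², ΣAx_c = 266290.00 in³, ΣAy_c = 157175.00 in³.
x_c = 266290.00/5470.00 = 48.68 in; y_c = 157175.00/5470.00 = 28.73 in.

x_c = 48.68 in, y_c = 28.73 in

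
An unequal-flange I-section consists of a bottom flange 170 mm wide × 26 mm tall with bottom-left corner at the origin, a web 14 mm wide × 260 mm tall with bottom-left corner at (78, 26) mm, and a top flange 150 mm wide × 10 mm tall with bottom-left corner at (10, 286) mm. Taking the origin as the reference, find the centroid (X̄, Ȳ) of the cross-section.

Part | A | x̄ᵢ | ȳᵢ | A·x̄ᵢ | A·ȳᵢ
bottom flange | 4420.00 | 85.00 | 13.00 | 375700.00 | 57460.00
web | 3640.00 | 85.00 | 156.00 | 309400.00 | 567840.00
top flange | 1500.00 | 85.00 | 291.00 | 127500.00 | 436500.00
Σ | 9560.00 |  |  | 812600.00 | 1061800.00
X̄ = 812600.00 / 9560.00 = 85.00 mm
Ȳ = 1061800.00 / 9560.00 = 111.07 mm

X̄ = 85.00 mm, Ȳ = 111.07 mm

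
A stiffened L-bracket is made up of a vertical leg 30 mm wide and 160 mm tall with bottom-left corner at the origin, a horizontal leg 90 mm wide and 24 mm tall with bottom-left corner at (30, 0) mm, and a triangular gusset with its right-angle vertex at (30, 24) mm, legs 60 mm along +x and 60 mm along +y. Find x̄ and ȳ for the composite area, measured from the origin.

vertical leg: A = 30 × 160 = 4800.00, centroid at (15.00, 80.00).
horizontal leg: A = 90 × 24 = 2160.00, centroid at (75.00, 12.00).
gusset: A = ½·60·60 = 1800.00, centroid at (50.00, 44.00).
ΣA = 8760.00 mm²
ΣAx̄ = (4800.00)(15.00) + (2160.00)(75.00) + (1800.00)(50.00) = 324000.00 mm³
ΣAȳ = (4800.00)(80.00) + (2160.00)(12.00) + (1800.00)(44.00) = 489120.00 mm³
x̄ = 324000.00 / 8760.00 = 36.99 mm
ȳ = 489120.00 / 8760.00 = 55.84 mm

x̄ = 36.99 mm, ȳ = 55.84 mm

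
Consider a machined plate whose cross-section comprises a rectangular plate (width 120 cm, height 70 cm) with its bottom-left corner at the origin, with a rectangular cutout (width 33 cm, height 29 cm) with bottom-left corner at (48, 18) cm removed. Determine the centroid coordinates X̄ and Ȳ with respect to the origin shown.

X̄ = 59.42 cm, Ȳ = 35.32 cm

plate: A = 120 × 70 = 8400.00, centroid at (60.00, 35.00).
hole: A = −(33 × 29) = -957.00, centroid at (64.50, 32.50).
ΣA = 7443.00 cm², ΣAX̄ = 442273.50 cm³, ΣAȲ = 262897.50 cm³.
X̄ = 442273.50/7443.00 = 59.42 cm; Ȳ = 262897.50/7443.00 = 35.32 cm.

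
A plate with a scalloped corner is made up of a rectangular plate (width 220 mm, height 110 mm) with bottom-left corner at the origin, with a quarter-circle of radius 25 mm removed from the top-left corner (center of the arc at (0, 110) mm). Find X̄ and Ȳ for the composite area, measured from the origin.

X̄ = 112.06 mm, Ȳ = 54.08 mm

plate: A = 220 × 110 = 24200.00, centroid at (110.00, 55.00).
removed quarter-circle: A = −¼π·25² = -490.87, centroid at (10.61, 99.39).
ΣA = 23709.13 mm², ΣAX̄ = 2656791.67 mm³, ΣAȲ = 1282212.21 mm³.
X̄ = 2656791.67/23709.13 = 112.06 mm; Ȳ = 1282212.21/23709.13 = 54.08 mm.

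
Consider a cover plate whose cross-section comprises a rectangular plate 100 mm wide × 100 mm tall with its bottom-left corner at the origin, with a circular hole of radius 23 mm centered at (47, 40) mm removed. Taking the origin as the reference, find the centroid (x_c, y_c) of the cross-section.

Part | A | x̄ᵢ | ȳᵢ | A·x̄ᵢ | A·ȳᵢ
plate | 10000.00 | 50.00 | 50.00 | 500000.00 | 500000.00
hole | -1661.90 | 47.00 | 40.00 | -78109.42 | -66476.10
Σ | 8338.10 |  |  | 421890.58 | 433523.90
x_c = 421890.58 / 8338.10 = 50.60 mm
y_c = 433523.90 / 8338.10 = 51.99 mm

x_c = 50.60 mm, y_c = 51.99 mm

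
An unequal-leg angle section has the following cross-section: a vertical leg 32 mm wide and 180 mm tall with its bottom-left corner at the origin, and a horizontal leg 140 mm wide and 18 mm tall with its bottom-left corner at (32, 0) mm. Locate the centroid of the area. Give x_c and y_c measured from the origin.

vertical leg: A = 32 × 180 = 5760.00, centroid at (16.00, 90.00).
horizontal leg: A = 140 × 18 = 2520.00, centroid at (102.00, 9.00).
ΣA = 8280.00 mm²
ΣAx_c = (5760.00)(16.00) + (2520.00)(102.00) = 349200.00 mm³
ΣAy_c = (5760.00)(90.00) + (2520.00)(9.00) = 541080.00 mm³
x_c = 349200.00 / 8280.00 = 42.17 mm
y_c = 541080.00 / 8280.00 = 65.35 mm

x_c = 42.17 mm, y_c = 65.35 mm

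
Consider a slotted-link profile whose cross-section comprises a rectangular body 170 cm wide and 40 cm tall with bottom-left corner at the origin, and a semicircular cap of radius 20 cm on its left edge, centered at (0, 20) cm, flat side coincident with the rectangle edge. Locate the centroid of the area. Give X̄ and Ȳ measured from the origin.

X̄ = 77.09 cm, Ȳ = 20.00 cm

rectangular body: A = 170 × 40 = 6800.00, centroid at (85.00, 20.00).
semicircular end: A = ½π·20² = 628.32, centroid at (-8.49, 20.00).
ΣA = 7428.32 cm², ΣAX̄ = 572666.67 cm³, ΣAȲ = 148566.37 cm³.
X̄ = 572666.67/7428.32 = 77.09 cm; Ȳ = 148566.37/7428.32 = 20.00 cm.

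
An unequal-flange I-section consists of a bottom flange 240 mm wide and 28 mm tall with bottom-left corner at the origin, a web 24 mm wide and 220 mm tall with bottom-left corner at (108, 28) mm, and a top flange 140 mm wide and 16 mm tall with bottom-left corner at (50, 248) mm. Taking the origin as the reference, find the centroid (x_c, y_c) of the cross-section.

x_c = 120.00 mm, y_c = 98.04 mm

bottom flange: A = 240 × 28 = 6720.00, centroid at (120.00, 14.00).
web: A = 24 × 220 = 5280.00, centroid at (120.00, 138.00).
top flange: A = 140 × 16 = 2240.00, centroid at (120.00, 256.00).
ΣA = 14240.00 mm², ΣAx_c = 1708800.00 mm³, ΣAy_c = 1396160.00 mm³.
x_c = 1708800.00/14240.00 = 120.00 mm; y_c = 1396160.00/14240.00 = 98.04 mm.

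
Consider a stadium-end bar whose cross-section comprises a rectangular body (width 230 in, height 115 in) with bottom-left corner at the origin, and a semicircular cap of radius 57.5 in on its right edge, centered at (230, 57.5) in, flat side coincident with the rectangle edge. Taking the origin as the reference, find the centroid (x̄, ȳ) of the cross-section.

rectangular body: A = 230 × 115 = 26450.00, centroid at (115.00, 57.50).
semicircular end: A = ½π·57.5² = 5193.45, centroid at (254.40, 57.50).
ΣA = 31643.45 in², ΣAx̄ = 4362982.02 in³, ΣAȳ = 1819498.11 in³.
x̄ = 4362982.02/31643.45 = 137.88 in; ȳ = 1819498.11/31643.45 = 57.50 in.

x̄ = 137.88 in, ȳ = 57.50 in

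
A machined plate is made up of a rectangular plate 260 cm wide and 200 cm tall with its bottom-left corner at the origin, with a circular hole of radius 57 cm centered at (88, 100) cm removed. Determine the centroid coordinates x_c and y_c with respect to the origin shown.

x_c = 140.26 cm, y_c = 100.00 cm

plate: A = 260 × 200 = 52000.00, centroid at (130.00, 100.00).
hole: A = −π·57² = -10207.03, centroid at (88.00, 100.00).
ΣA = 41792.97 cm², ΣAx_c = 5861780.96 cm³, ΣAy_c = 4179296.55 cm³.
x_c = 5861780.96/41792.97 = 140.26 cm; y_c = 4179296.55/41792.97 = 100.00 cm.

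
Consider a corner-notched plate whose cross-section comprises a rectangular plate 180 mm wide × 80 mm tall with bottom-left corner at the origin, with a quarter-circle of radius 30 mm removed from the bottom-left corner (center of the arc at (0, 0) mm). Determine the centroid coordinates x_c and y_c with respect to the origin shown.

Part | A | x̄ᵢ | ȳᵢ | A·x̄ᵢ | A·ȳᵢ
plate | 14400.00 | 90.00 | 40.00 | 1296000.00 | 576000.00
removed quarter-circle | -706.86 | 12.73 | 12.73 | -9000.00 | -9000.00
Σ | 13693.14 |  |  | 1287000.00 | 567000.00
x_c = 1287000.00 / 13693.14 = 93.99 mm
y_c = 567000.00 / 13693.14 = 41.41 mm

x_c = 93.99 mm, y_c = 41.41 mm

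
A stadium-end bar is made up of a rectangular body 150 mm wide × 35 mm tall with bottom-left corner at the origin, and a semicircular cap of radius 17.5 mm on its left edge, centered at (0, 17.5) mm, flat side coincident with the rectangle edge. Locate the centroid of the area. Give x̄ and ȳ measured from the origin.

x̄ = 68.08 mm, ȳ = 17.50 mm

rectangular body: A = 150 × 35 = 5250.00, centroid at (75.00, 17.50).
semicircular end: A = ½π·17.5² = 481.06, centroid at (-7.43, 17.50).
ΣA = 5731.06 mm², ΣAx̄ = 390177.08 mm³, ΣAȳ = 100293.49 mm³.
x̄ = 390177.08/5731.06 = 68.08 mm; ȳ = 100293.49/5731.06 = 17.50 mm.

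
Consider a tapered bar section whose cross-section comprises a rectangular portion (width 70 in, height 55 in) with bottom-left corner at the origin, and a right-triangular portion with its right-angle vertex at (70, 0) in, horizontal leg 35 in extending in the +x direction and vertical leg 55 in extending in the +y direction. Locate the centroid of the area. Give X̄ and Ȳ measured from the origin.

rectangular portion: A = 70 × 55 = 3850.00, centroid at (35.00, 27.50).
triangular portion: A = ½·35·55 = 962.50, centroid at (81.67, 18.33).
ΣA = 4812.50 in²
ΣAX̄ = (3850.00)(35.00) + (962.50)(81.67) = 213354.17 in³
ΣAȲ = (3850.00)(27.50) + (962.50)(18.33) = 123520.83 in³
X̄ = 213354.17 / 4812.50 = 44.33 in
Ȳ = 123520.83 / 4812.50 = 25.67 in

X̄ = 44.33 in, Ȳ = 25.67 in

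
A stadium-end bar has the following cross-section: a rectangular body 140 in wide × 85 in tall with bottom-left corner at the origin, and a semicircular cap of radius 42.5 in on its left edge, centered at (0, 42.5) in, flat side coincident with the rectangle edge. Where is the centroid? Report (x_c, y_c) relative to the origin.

x_c = 53.05 in, y_c = 42.50 in

rectangular body: A = 140 × 85 = 11900.00, centroid at (70.00, 42.50).
semicircular end: A = ½π·42.5² = 2837.25, centroid at (-18.04, 42.50).
ΣA = 14737.25 in², ΣAx_c = 781822.92 in³, ΣAy_c = 626333.16 in³.
x_c = 781822.92/14737.25 = 53.05 in; y_c = 626333.16/14737.25 = 42.50 in.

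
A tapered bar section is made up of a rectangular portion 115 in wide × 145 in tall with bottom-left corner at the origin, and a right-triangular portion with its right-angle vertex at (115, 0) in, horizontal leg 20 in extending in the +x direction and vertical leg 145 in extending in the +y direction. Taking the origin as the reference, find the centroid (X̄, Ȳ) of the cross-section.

X̄ = 62.63 in, Ȳ = 70.57 in

rectangular portion: A = 115 × 145 = 16675.00, centroid at (57.50, 72.50).
triangular portion: A = ½·20·145 = 1450.00, centroid at (121.67, 48.33).
ΣA = 18125.00 in²
ΣAX̄ = (16675.00)(57.50) + (1450.00)(121.67) = 1135229.17 in³
ΣAȲ = (16675.00)(72.50) + (1450.00)(48.33) = 1279020.83 in³
X̄ = 1135229.17 / 18125.00 = 62.63 in
Ȳ = 1279020.83 / 18125.00 = 70.57 in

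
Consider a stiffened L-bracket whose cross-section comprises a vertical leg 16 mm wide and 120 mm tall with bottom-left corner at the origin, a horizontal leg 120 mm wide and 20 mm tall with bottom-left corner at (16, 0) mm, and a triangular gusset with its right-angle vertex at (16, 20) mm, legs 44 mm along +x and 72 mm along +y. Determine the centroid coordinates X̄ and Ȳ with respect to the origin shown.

X̄ = 41.72 mm, Ȳ = 35.38 mm

vertical leg: A = 16 × 120 = 1920.00, centroid at (8.00, 60.00).
horizontal leg: A = 120 × 20 = 2400.00, centroid at (76.00, 10.00).
gusset: A = ½·44·72 = 1584.00, centroid at (30.67, 44.00).
ΣA = 5904.00 mm², ΣAX̄ = 246336.00 mm³, ΣAȲ = 208896.00 mm³.
X̄ = 246336.00/5904.00 = 41.72 mm; Ȳ = 208896.00/5904.00 = 35.38 mm.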